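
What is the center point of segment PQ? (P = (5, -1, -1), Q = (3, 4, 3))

M = ((x₁+x₂)/2, (y₁+y₂)/2, (z₁+z₂)/2)
  = ((5 + 3)/2, (-1 + 4)/2, (-1 + 3)/2)
  = (8/2, 3/2, 2/2)
  = (4, 1.5, 1)

(4, 1.5, 1)


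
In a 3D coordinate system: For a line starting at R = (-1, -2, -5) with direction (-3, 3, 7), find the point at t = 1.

P(t) = R + t·d
  = (-1 + (-3)·1, -2 + 3·1, -5 + 7·1)
  = (-1 - 3, -2 + 3, -5 + 7)
  = (-4, 1, 2)

(-4, 1, 2)


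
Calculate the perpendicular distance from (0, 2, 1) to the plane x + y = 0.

distance = |a·x₀ + b·y₀ + c·z₀ - d| / √(a² + b² + c²)
  = |1·0 + 1·2 + 0·1 - 0| / √(1² + 1² + 0²)
  = |0 + 2 + 0 + 0| / √(1 + 1 + 0)
  = |2| / √2
  = 2 / 1.414
  ≈ 1.414

1.414


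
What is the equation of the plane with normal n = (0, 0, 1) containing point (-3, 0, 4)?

The plane through P with normal n = (a, b, c) satisfies n·(r - P) = 0,
i.e. ax + by + cz = a·x₀ + b·y₀ + c·z₀.
d = 0·(-3) + 0·0 + 1·4
  = 0 + 0 + 4
  = 4
Equation: z = 4

z = 4


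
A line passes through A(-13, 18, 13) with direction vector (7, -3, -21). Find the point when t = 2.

P(t) = A + t·d
  = (-13 + 7·2, 18 + (-3)·2, 13 + (-21)·2)
  = (-13 + 14, 18 - 6, 13 - 42)
  = (1, 12, -29)

(1, 12, -29)


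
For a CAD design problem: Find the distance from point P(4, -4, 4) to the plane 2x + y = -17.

distance = |a·x₀ + b·y₀ + c·z₀ - d| / √(a² + b² + c²)
  = |2·4 + 1·(-4) + 0·4 - (-17)| / √(2² + 1² + 0²)
  = |8 - 4 + 0 + 17| / √(4 + 1 + 0)
  = |21| / √5
  = 21 / 2.236
  ≈ 9.391

9.391


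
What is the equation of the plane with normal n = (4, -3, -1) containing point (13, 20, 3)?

The plane through P with normal n = (a, b, c) satisfies n·(r - P) = 0,
i.e. ax + by + cz = a·x₀ + b·y₀ + c·z₀.
d = 4·13 + (-3)·20 + (-1)·3
  = 52 - 60 - 3
  = -11
Equation: 4x - 3y - z = -11

4x - 3y - z = -11


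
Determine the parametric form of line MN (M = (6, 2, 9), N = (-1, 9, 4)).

Direction vector d = N - M = (-1 - 6, 9 - 2, 4 - 9) = (-7, 7, -5)
Parametric form r = M + t·d:
x = 6 - 7t, y = 2 + 7t, z = 9 - 5t

x = 6 - 7t, y = 2 + 7t, z = 9 - 5t


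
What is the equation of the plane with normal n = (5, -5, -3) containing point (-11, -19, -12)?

The plane through P with normal n = (a, b, c) satisfies n·(r - P) = 0,
i.e. ax + by + cz = a·x₀ + b·y₀ + c·z₀.
d = 5·(-11) + (-5)·(-19) + (-3)·(-12)
  = -55 + 95 + 36
  = 76
Equation: 5x - 5y - 3z = 76

5x - 5y - 3z = 76


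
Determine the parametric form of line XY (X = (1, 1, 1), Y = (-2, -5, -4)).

Direction vector d = Y - X = (-2 - 1, -5 - 1, -4 - 1) = (-3, -6, -5)
Parametric form r = X + t·d:
x = 1 - 3t, y = 1 - 6t, z = 1 - 5t

x = 1 - 3t, y = 1 - 6t, z = 1 - 5t


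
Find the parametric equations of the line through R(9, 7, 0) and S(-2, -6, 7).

Direction vector d = S - R = (-2 - 9, -6 - 7, 7 + 0) = (-11, -13, 7)
Parametric form r = R + t·d:
x = 9 - 11t, y = 7 - 13t, z = 0 + 7t

x = 9 - 11t, y = 7 - 13t, z = 0 + 7t


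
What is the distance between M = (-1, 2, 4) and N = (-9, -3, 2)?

d = √[(x₂-x₁)² + (y₂-y₁)² + (z₂-z₁)²]
  = √[(-8)² + (-5)² + (-2)²]
  = √[64 + 25 + 4]
  = √93
  ≈ 9.644

9.644


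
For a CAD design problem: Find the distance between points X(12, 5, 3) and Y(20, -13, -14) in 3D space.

d = √[(x₂-x₁)² + (y₂-y₁)² + (z₂-z₁)²]
  = √[8² + (-18)² + (-17)²]
  = √[64 + 324 + 289]
  = √677
  ≈ 26.02

26.02


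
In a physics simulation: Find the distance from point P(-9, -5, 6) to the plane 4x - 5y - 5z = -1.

distance = |a·x₀ + b·y₀ + c·z₀ - d| / √(a² + b² + c²)
  = |4·(-9) + (-5)·(-5) + (-5)·6 - (-1)| / √(4² + (-5)² + (-5)²)
  = |-36 + 25 - 30 + 1| / √(16 + 25 + 25)
  = |-40| / √66
  = 40 / 8.124
  ≈ 4.924

4.924


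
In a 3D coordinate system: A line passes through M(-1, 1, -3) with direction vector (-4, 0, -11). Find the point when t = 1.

P(t) = M + t·d
  = (-1 + (-4)·1, 1 + 0·1, -3 + (-11)·1)
  = (-1 - 4, 1 + 0, -3 - 11)
  = (-5, 1, -14)

(-5, 1, -14)


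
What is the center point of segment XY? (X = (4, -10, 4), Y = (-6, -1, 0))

M = ((x₁+x₂)/2, (y₁+y₂)/2, (z₁+z₂)/2)
  = ((4 - 6)/2, (-10 - 1)/2, (4 + 0)/2)
  = (-2/2, -11/2, 4/2)
  = (-1, -5.5, 2)

(-1, -5.5, 2)


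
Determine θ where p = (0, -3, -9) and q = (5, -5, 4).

p·q = 0·5 + (-3)·(-5) + (-9)·4 = 0 + 15 - 36 = -21
|p| = √(0² + (-3)² + (-9)²) = √90 ≈ 9.487
|q| = √(5² + (-5)² + 4²) = √66 ≈ 8.124
cos θ = (p·q)/(|p||q|) = -21/(9.487·8.124) ≈ -0.2725
θ = arccos(-0.2725) ≈ 105.8°

105.8°


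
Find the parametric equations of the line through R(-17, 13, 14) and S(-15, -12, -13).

Direction vector d = S - R = (-15 + 17, -12 - 13, -13 - 14) = (2, -25, -27)
Parametric form r = R + t·d:
x = -17 + 2t, y = 13 - 25t, z = 14 - 27t

x = -17 + 2t, y = 13 - 25t, z = 14 - 27t


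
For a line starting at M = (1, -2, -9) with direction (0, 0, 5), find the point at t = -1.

P(t) = M + t·d
  = (1 + 0·(-1), -2 + 0·(-1), -9 + 5·(-1))
  = (1 + 0, -2 + 0, -9 - 5)
  = (1, -2, -14)

(1, -2, -14)


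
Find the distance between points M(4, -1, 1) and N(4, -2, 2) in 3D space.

d = √[(x₂-x₁)² + (y₂-y₁)² + (z₂-z₁)²]
  = √[0² + (-1)² + 1²]
  = √[0 + 1 + 1]
  = √2
  ≈ 1.414

1.414


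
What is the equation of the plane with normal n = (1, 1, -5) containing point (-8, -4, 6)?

The plane through P with normal n = (a, b, c) satisfies n·(r - P) = 0,
i.e. ax + by + cz = a·x₀ + b·y₀ + c·z₀.
d = 1·(-8) + 1·(-4) + (-5)·6
  = -8 - 4 - 30
  = -42
Equation: x + y - 5z = -42

x + y - 5z = -42


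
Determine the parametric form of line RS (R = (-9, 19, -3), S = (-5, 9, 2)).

Direction vector d = S - R = (-5 + 9, 9 - 19, 2 + 3) = (4, -10, 5)
Parametric form r = R + t·d:
x = -9 + 4t, y = 19 - 10t, z = -3 + 5t

x = -9 + 4t, y = 19 - 10t, z = -3 + 5t


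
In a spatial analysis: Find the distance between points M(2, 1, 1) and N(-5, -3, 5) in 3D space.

d = √[(x₂-x₁)² + (y₂-y₁)² + (z₂-z₁)²]
  = √[(-7)² + (-4)² + 4²]
  = √[49 + 16 + 16]
  = √81
  ≈ 9

9


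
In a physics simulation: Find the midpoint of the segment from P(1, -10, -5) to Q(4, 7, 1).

M = ((x₁+x₂)/2, (y₁+y₂)/2, (z₁+z₂)/2)
  = ((1 + 4)/2, (-10 + 7)/2, (-5 + 1)/2)
  = (5/2, -3/2, -4/2)
  = (2.5, -1.5, -2)

(2.5, -1.5, -2)


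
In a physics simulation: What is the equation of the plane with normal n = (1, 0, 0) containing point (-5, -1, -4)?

The plane through P with normal n = (a, b, c) satisfies n·(r - P) = 0,
i.e. ax + by + cz = a·x₀ + b·y₀ + c·z₀.
d = 1·(-5) + 0·(-1) + 0·(-4)
  = -5 + 0 + 0
  = -5
Equation: x = -5

x = -5


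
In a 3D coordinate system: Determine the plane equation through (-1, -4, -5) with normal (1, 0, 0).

The plane through P with normal n = (a, b, c) satisfies n·(r - P) = 0,
i.e. ax + by + cz = a·x₀ + b·y₀ + c·z₀.
d = 1·(-1) + 0·(-4) + 0·(-5)
  = -1 + 0 + 0
  = -1
Equation: x = -1

x = -1


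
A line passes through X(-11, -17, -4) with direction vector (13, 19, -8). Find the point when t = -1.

P(t) = X + t·d
  = (-11 + 13·(-1), -17 + 19·(-1), -4 + (-8)·(-1))
  = (-11 - 13, -17 - 19, -4 + 8)
  = (-24, -36, 4)

(-24, -36, 4)


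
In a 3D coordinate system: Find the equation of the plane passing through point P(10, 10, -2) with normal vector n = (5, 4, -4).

The plane through P with normal n = (a, b, c) satisfies n·(r - P) = 0,
i.e. ax + by + cz = a·x₀ + b·y₀ + c·z₀.
d = 5·10 + 4·10 + (-4)·(-2)
  = 50 + 40 + 8
  = 98
Equation: 5x + 4y - 4z = 98

5x + 4y - 4z = 98


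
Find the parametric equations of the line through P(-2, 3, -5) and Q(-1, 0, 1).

Direction vector d = Q - P = (-1 + 2, 0 - 3, 1 + 5) = (1, -3, 6)
Parametric form r = P + t·d:
x = -2 + t, y = 3 - 3t, z = -5 + 6t

x = -2 + t, y = 3 - 3t, z = -5 + 6t


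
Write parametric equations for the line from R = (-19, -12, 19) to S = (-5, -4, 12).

Direction vector d = S - R = (-5 + 19, -4 + 12, 12 - 19) = (14, 8, -7)
Parametric form r = R + t·d:
x = -19 + 14t, y = -12 + 8t, z = 19 - 7t

x = -19 + 14t, y = -12 + 8t, z = 19 - 7t


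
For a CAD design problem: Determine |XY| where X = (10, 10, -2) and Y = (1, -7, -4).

d = √[(x₂-x₁)² + (y₂-y₁)² + (z₂-z₁)²]
  = √[(-9)² + (-17)² + (-2)²]
  = √[81 + 289 + 4]
  = √374
  ≈ 19.34

19.34


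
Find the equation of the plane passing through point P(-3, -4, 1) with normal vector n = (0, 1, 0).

The plane through P with normal n = (a, b, c) satisfies n·(r - P) = 0,
i.e. ax + by + cz = a·x₀ + b·y₀ + c·z₀.
d = 0·(-3) + 1·(-4) + 0·1
  = 0 - 4 + 0
  = -4
Equation: y = -4

y = -4


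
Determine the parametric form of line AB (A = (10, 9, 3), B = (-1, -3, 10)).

Direction vector d = B - A = (-1 - 10, -3 - 9, 10 - 3) = (-11, -12, 7)
Parametric form r = A + t·d:
x = 10 - 11t, y = 9 - 12t, z = 3 + 7t

x = 10 - 11t, y = 9 - 12t, z = 3 + 7t


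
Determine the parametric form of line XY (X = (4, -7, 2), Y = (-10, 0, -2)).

Direction vector d = Y - X = (-10 - 4, 0 + 7, -2 - 2) = (-14, 7, -4)
Parametric form r = X + t·d:
x = 4 - 14t, y = -7 + 7t, z = 2 - 4t

x = 4 - 14t, y = -7 + 7t, z = 2 - 4t


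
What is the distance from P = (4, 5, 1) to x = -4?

distance = |a·x₀ + b·y₀ + c·z₀ - d| / √(a² + b² + c²)
  = |1·4 + 0·5 + 0·1 - (-4)| / √(1² + 0² + 0²)
  = |4 + 0 + 0 + 4| / √(1 + 0 + 0)
  = |8| / √1
  = 8 / 1
  ≈ 8

8


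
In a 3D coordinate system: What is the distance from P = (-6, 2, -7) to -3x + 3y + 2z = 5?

distance = |a·x₀ + b·y₀ + c·z₀ - d| / √(a² + b² + c²)
  = |(-3)·(-6) + 3·2 + 2·(-7) - 5| / √((-3)² + 3² + 2²)
  = |18 + 6 - 14 - 5| / √(9 + 9 + 4)
  = |5| / √22
  = 5 / 4.69
  ≈ 1.066

1.066


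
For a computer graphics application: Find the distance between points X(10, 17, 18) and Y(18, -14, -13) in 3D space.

d = √[(x₂-x₁)² + (y₂-y₁)² + (z₂-z₁)²]
  = √[8² + (-31)² + (-31)²]
  = √[64 + 961 + 961]
  = √1986
  ≈ 44.56

44.56


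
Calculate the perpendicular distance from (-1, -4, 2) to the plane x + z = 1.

distance = |a·x₀ + b·y₀ + c·z₀ - d| / √(a² + b² + c²)
  = |1·(-1) + 0·(-4) + 1·2 - 1| / √(1² + 0² + 1²)
  = |-1 + 0 + 2 - 1| / √(1 + 0 + 1)
  = |0| / √2
  = 0 / 1.414
  ≈ 0

0


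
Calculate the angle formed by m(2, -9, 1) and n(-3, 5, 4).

m·n = 2·(-3) + (-9)·5 + 1·4 = -6 - 45 + 4 = -47
|m| = √(2² + (-9)² + 1²) = √86 ≈ 9.274
|n| = √((-3)² + 5² + 4²) = √50 ≈ 7.071
cos θ = (m·n)/(|m||n|) = -47/(9.274·7.071) ≈ -0.7167
θ = arccos(-0.7167) ≈ 135.8°

135.8°


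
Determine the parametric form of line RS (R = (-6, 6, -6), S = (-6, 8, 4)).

Direction vector d = S - R = (-6 + 6, 8 - 6, 4 + 6) = (0, 2, 10)
Parametric form r = R + t·d:
x = -6, y = 6 + 2t, z = -6 + 10t

x = -6, y = 6 + 2t, z = -6 + 10t


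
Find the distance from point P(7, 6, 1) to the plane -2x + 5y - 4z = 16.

distance = |a·x₀ + b·y₀ + c·z₀ - d| / √(a² + b² + c²)
  = |(-2)·7 + 5·6 + (-4)·1 - 16| / √((-2)² + 5² + (-4)²)
  = |-14 + 30 - 4 - 16| / √(4 + 25 + 16)
  = |-4| / √45
  = 4 / 6.708
  ≈ 0.5963

0.5963


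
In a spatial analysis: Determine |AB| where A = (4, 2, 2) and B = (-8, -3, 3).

d = √[(x₂-x₁)² + (y₂-y₁)² + (z₂-z₁)²]
  = √[(-12)² + (-5)² + 1²]
  = √[144 + 25 + 1]
  = √170
  ≈ 13.04

13.04


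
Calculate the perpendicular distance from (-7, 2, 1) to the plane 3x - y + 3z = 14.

distance = |a·x₀ + b·y₀ + c·z₀ - d| / √(a² + b² + c²)
  = |3·(-7) + (-1)·2 + 3·1 - 14| / √(3² + (-1)² + 3²)
  = |-21 - 2 + 3 - 14| / √(9 + 1 + 9)
  = |-34| / √19
  = 34 / 4.359
  ≈ 7.8

7.8


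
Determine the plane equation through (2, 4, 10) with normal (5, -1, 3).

The plane through P with normal n = (a, b, c) satisfies n·(r - P) = 0,
i.e. ax + by + cz = a·x₀ + b·y₀ + c·z₀.
d = 5·2 + (-1)·4 + 3·10
  = 10 - 4 + 30
  = 36
Equation: 5x - y + 3z = 36

5x - y + 3z = 36


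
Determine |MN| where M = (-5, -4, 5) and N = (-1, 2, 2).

d = √[(x₂-x₁)² + (y₂-y₁)² + (z₂-z₁)²]
  = √[4² + 6² + (-3)²]
  = √[16 + 36 + 9]
  = √61
  ≈ 7.81

7.81


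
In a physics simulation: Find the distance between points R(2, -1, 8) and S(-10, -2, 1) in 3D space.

d = √[(x₂-x₁)² + (y₂-y₁)² + (z₂-z₁)²]
  = √[(-12)² + (-1)² + (-7)²]
  = √[144 + 1 + 49]
  = √194
  ≈ 13.93

13.93


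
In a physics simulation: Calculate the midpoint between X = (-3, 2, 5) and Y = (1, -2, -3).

M = ((x₁+x₂)/2, (y₁+y₂)/2, (z₁+z₂)/2)
  = ((-3 + 1)/2, (2 - 2)/2, (5 - 3)/2)
  = (-2/2, 0/2, 2/2)
  = (-1, 0, 1)

(-1, 0, 1)


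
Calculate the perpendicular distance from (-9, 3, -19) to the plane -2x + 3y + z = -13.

distance = |a·x₀ + b·y₀ + c·z₀ - d| / √(a² + b² + c²)
  = |(-2)·(-9) + 3·3 + 1·(-19) - (-13)| / √((-2)² + 3² + 1²)
  = |18 + 9 - 19 + 13| / √(4 + 9 + 1)
  = |21| / √14
  = 21 / 3.742
  ≈ 5.612

5.612


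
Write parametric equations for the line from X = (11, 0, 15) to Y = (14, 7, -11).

Direction vector d = Y - X = (14 - 11, 7 + 0, -11 - 15) = (3, 7, -26)
Parametric form r = X + t·d:
x = 11 + 3t, y = 0 + 7t, z = 15 - 26t

x = 11 + 3t, y = 0 + 7t, z = 15 - 26t


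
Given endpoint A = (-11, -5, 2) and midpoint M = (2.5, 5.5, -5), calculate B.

B = 2M - A
  = (2·2.5 - (-11), 2·5.5 - (-5), 2·(-5) - 2)
  = (5 + 11, 11 + 5, -10 - 2)
  = (16, 16, -12)

(16, 16, -12)


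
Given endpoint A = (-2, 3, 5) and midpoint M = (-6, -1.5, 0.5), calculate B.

B = 2M - A
  = (2·(-6) - (-2), 2·(-1.5) - 3, 2·0.5 - 5)
  = (-12 + 2, -3 - 3, 1 - 5)
  = (-10, -6, -4)

(-10, -6, -4)


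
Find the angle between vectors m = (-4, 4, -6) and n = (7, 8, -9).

m·n = (-4)·7 + 4·8 + (-6)·(-9) = -28 + 32 + 54 = 58
|m| = √((-4)² + 4² + (-6)²) = √68 ≈ 8.246
|n| = √(7² + 8² + (-9)²) = √194 ≈ 13.93
cos θ = (m·n)/(|m||n|) = 58/(8.246·13.93) ≈ 0.505
θ = arccos(0.505) ≈ 59.67°

59.67°


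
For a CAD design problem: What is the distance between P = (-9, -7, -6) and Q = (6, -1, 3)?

d = √[(x₂-x₁)² + (y₂-y₁)² + (z₂-z₁)²]
  = √[15² + 6² + 9²]
  = √[225 + 36 + 81]
  = √342
  ≈ 18.49

18.49


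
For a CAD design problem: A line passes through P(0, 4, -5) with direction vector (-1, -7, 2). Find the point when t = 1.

P(t) = P + t·d
  = (0 + (-1)·1, 4 + (-7)·1, -5 + 2·1)
  = (0 - 1, 4 - 7, -5 + 2)
  = (-1, -3, -3)

(-1, -3, -3)


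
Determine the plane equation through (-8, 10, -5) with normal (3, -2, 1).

The plane through P with normal n = (a, b, c) satisfies n·(r - P) = 0,
i.e. ax + by + cz = a·x₀ + b·y₀ + c·z₀.
d = 3·(-8) + (-2)·10 + 1·(-5)
  = -24 - 20 - 5
  = -49
Equation: 3x - 2y + z = -49

3x - 2y + z = -49


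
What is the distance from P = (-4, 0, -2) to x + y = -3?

distance = |a·x₀ + b·y₀ + c·z₀ - d| / √(a² + b² + c²)
  = |1·(-4) + 1·0 + 0·(-2) - (-3)| / √(1² + 1² + 0²)
  = |-4 + 0 + 0 + 3| / √(1 + 1 + 0)
  = |-1| / √2
  = 1 / 1.414
  ≈ 0.7071

0.7071


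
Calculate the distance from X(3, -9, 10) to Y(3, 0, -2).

d = √[(x₂-x₁)² + (y₂-y₁)² + (z₂-z₁)²]
  = √[0² + 9² + (-12)²]
  = √[0 + 81 + 144]
  = √225
  ≈ 15

15


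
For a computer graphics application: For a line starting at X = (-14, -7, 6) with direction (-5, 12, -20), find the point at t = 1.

P(t) = X + t·d
  = (-14 + (-5)·1, -7 + 12·1, 6 + (-20)·1)
  = (-14 - 5, -7 + 12, 6 - 20)
  = (-19, 5, -14)

(-19, 5, -14)


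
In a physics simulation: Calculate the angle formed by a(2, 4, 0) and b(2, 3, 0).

a·b = 2·2 + 4·3 + 0·0 = 4 + 12 + 0 = 16
|a| = √(2² + 4² + 0²) = √20 ≈ 4.472
|b| = √(2² + 3² + 0²) = √13 ≈ 3.606
cos θ = (a·b)/(|a||b|) = 16/(4.472·3.606) ≈ 0.9923
θ = arccos(0.9923) ≈ 7.125°

7.125°


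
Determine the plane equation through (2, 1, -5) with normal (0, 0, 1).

The plane through P with normal n = (a, b, c) satisfies n·(r - P) = 0,
i.e. ax + by + cz = a·x₀ + b·y₀ + c·z₀.
d = 0·2 + 0·1 + 1·(-5)
  = 0 + 0 - 5
  = -5
Equation: z = -5

z = -5


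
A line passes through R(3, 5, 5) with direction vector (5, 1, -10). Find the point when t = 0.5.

P(t) = R + t·d
  = (3 + 5·0.5, 5 + 1·0.5, 5 + (-10)·0.5)
  = (3 + 2.5, 5 + 0.5, 5 - 5)
  = (5.5, 5.5, 0)

(5.5, 5.5, 0)


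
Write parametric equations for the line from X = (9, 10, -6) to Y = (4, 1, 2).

Direction vector d = Y - X = (4 - 9, 1 - 10, 2 + 6) = (-5, -9, 8)
Parametric form r = X + t·d:
x = 9 - 5t, y = 10 - 9t, z = -6 + 8t

x = 9 - 5t, y = 10 - 9t, z = -6 + 8t


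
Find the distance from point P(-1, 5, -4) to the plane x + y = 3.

distance = |a·x₀ + b·y₀ + c·z₀ - d| / √(a² + b² + c²)
  = |1·(-1) + 1·5 + 0·(-4) - 3| / √(1² + 1² + 0²)
  = |-1 + 5 + 0 - 3| / √(1 + 1 + 0)
  = |1| / √2
  = 1 / 1.414
  ≈ 0.7071

0.7071


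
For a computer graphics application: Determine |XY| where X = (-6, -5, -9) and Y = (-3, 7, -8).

d = √[(x₂-x₁)² + (y₂-y₁)² + (z₂-z₁)²]
  = √[3² + 12² + 1²]
  = √[9 + 144 + 1]
  = √154
  ≈ 12.41

12.41


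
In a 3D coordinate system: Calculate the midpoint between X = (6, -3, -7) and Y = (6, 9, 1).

M = ((x₁+x₂)/2, (y₁+y₂)/2, (z₁+z₂)/2)
  = ((6 + 6)/2, (-3 + 9)/2, (-7 + 1)/2)
  = (12/2, 6/2, -6/2)
  = (6, 3, -3)

(6, 3, -3)


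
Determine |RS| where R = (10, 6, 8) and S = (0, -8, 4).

d = √[(x₂-x₁)² + (y₂-y₁)² + (z₂-z₁)²]
  = √[(-10)² + (-14)² + (-4)²]
  = √[100 + 196 + 16]
  = √312
  ≈ 17.66

17.66


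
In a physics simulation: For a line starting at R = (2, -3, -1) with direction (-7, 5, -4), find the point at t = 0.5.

P(t) = R + t·d
  = (2 + (-7)·0.5, -3 + 5·0.5, -1 + (-4)·0.5)
  = (2 - 3.5, -3 + 2.5, -1 - 2)
  = (-1.5, -0.5, -3)

(-1.5, -0.5, -3)


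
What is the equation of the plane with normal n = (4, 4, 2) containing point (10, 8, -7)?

The plane through P with normal n = (a, b, c) satisfies n·(r - P) = 0,
i.e. ax + by + cz = a·x₀ + b·y₀ + c·z₀.
d = 4·10 + 4·8 + 2·(-7)
  = 40 + 32 - 14
  = 58
Equation: 4x + 4y + 2z = 58

4x + 4y + 2z = 58


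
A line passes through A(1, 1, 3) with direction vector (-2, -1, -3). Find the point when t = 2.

P(t) = A + t·d
  = (1 + (-2)·2, 1 + (-1)·2, 3 + (-3)·2)
  = (1 - 4, 1 - 2, 3 - 6)
  = (-3, -1, -3)

(-3, -1, -3)


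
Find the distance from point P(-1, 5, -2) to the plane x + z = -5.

distance = |a·x₀ + b·y₀ + c·z₀ - d| / √(a² + b² + c²)
  = |1·(-1) + 0·5 + 1·(-2) - (-5)| / √(1² + 0² + 1²)
  = |-1 + 0 - 2 + 5| / √(1 + 0 + 1)
  = |2| / √2
  = 2 / 1.414
  ≈ 1.414

1.414


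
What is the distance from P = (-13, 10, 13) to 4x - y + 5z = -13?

distance = |a·x₀ + b·y₀ + c·z₀ - d| / √(a² + b² + c²)
  = |4·(-13) + (-1)·10 + 5·13 - (-13)| / √(4² + (-1)² + 5²)
  = |-52 - 10 + 65 + 13| / √(16 + 1 + 25)
  = |16| / √42
  = 16 / 6.481
  ≈ 2.469

2.469


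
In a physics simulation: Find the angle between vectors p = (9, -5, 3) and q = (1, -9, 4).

p·q = 9·1 + (-5)·(-9) + 3·4 = 9 + 45 + 12 = 66
|p| = √(9² + (-5)² + 3²) = √115 ≈ 10.72
|q| = √(1² + (-9)² + 4²) = √98 ≈ 9.899
cos θ = (p·q)/(|p||q|) = 66/(10.72·9.899) ≈ 0.6217
θ = arccos(0.6217) ≈ 51.56°

51.56°


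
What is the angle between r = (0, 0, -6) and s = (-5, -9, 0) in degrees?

r·s = 0·(-5) + 0·(-9) + (-6)·0 = 0 + 0 + 0 = 0
|r| = √(0² + 0² + (-6)²) = √36 ≈ 6
|s| = √((-5)² + (-9)² + 0²) = √106 ≈ 10.3
cos θ = (r·s)/(|r||s|) = 0/(6·10.3) ≈ 0
θ = arccos(0) ≈ 90°

90°


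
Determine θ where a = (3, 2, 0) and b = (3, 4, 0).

a·b = 3·3 + 2·4 + 0·0 = 9 + 8 + 0 = 17
|a| = √(3² + 2² + 0²) = √13 ≈ 3.606
|b| = √(3² + 4² + 0²) = √25 ≈ 5
cos θ = (a·b)/(|a||b|) = 17/(3.606·5) ≈ 0.943
θ = arccos(0.943) ≈ 19.44°

19.44°


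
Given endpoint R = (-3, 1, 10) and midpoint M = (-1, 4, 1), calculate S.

S = 2M - R
  = (2·(-1) - (-3), 2·4 - 1, 2·1 - 10)
  = (-2 + 3, 8 - 1, 2 - 10)
  = (1, 7, -8)

(1, 7, -8)


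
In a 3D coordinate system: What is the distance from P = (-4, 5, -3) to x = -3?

distance = |a·x₀ + b·y₀ + c·z₀ - d| / √(a² + b² + c²)
  = |1·(-4) + 0·5 + 0·(-3) - (-3)| / √(1² + 0² + 0²)
  = |-4 + 0 + 0 + 3| / √(1 + 0 + 0)
  = |-1| / √1
  = 1 / 1
  ≈ 1

1


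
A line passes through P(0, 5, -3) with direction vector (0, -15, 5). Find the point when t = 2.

P(t) = P + t·d
  = (0 + 0·2, 5 + (-15)·2, -3 + 5·2)
  = (0 + 0, 5 - 30, -3 + 10)
  = (0, -25, 7)

(0, -25, 7)


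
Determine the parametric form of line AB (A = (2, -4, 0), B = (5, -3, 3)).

Direction vector d = B - A = (5 - 2, -3 + 4, 3 + 0) = (3, 1, 3)
Parametric form r = A + t·d:
x = 2 + 3t, y = -4 + t, z = 0 + 3t

x = 2 + 3t, y = -4 + t, z = 0 + 3t


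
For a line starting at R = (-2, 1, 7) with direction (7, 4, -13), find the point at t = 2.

P(t) = R + t·d
  = (-2 + 7·2, 1 + 4·2, 7 + (-13)·2)
  = (-2 + 14, 1 + 8, 7 - 26)
  = (12, 9, -19)

(12, 9, -19)


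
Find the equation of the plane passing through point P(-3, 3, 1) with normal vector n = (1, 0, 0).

The plane through P with normal n = (a, b, c) satisfies n·(r - P) = 0,
i.e. ax + by + cz = a·x₀ + b·y₀ + c·z₀.
d = 1·(-3) + 0·3 + 0·1
  = -3 + 0 + 0
  = -3
Equation: x = -3

x = -3


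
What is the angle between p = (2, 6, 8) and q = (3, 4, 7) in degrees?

p·q = 2·3 + 6·4 + 8·7 = 6 + 24 + 56 = 86
|p| = √(2² + 6² + 8²) = √104 ≈ 10.2
|q| = √(3² + 4² + 7²) = √74 ≈ 8.602
cos θ = (p·q)/(|p||q|) = 86/(10.2·8.602) ≈ 0.9803
θ = arccos(0.9803) ≈ 11.39°

11.39°


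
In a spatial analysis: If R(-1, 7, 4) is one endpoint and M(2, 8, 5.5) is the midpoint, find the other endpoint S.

S = 2M - R
  = (2·2 - (-1), 2·8 - 7, 2·5.5 - 4)
  = (4 + 1, 16 - 7, 11 - 4)
  = (5, 9, 7)

(5, 9, 7)


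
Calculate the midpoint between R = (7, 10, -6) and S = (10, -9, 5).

M = ((x₁+x₂)/2, (y₁+y₂)/2, (z₁+z₂)/2)
  = ((7 + 10)/2, (10 - 9)/2, (-6 + 5)/2)
  = (17/2, 1/2, -1/2)
  = (8.5, 0.5, -0.5)

(8.5, 0.5, -0.5)


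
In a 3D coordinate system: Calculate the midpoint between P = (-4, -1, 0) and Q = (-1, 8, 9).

M = ((x₁+x₂)/2, (y₁+y₂)/2, (z₁+z₂)/2)
  = ((-4 - 1)/2, (-1 + 8)/2, (0 + 9)/2)
  = (-5/2, 7/2, 9/2)
  = (-2.5, 3.5, 4.5)

(-2.5, 3.5, 4.5)


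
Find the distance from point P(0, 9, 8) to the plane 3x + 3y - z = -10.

distance = |a·x₀ + b·y₀ + c·z₀ - d| / √(a² + b² + c²)
  = |3·0 + 3·9 + (-1)·8 - (-10)| / √(3² + 3² + (-1)²)
  = |0 + 27 - 8 + 10| / √(9 + 9 + 1)
  = |29| / √19
  = 29 / 4.359
  ≈ 6.653

6.653


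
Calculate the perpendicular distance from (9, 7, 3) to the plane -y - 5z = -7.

distance = |a·x₀ + b·y₀ + c·z₀ - d| / √(a² + b² + c²)
  = |0·9 + (-1)·7 + (-5)·3 - (-7)| / √(0² + (-1)² + (-5)²)
  = |0 - 7 - 15 + 7| / √(0 + 1 + 25)
  = |-15| / √26
  = 15 / 5.099
  ≈ 2.942

2.942


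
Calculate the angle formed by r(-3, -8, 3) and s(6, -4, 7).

r·s = (-3)·6 + (-8)·(-4) + 3·7 = -18 + 32 + 21 = 35
|r| = √((-3)² + (-8)² + 3²) = √82 ≈ 9.055
|s| = √(6² + (-4)² + 7²) = √101 ≈ 10.05
cos θ = (r·s)/(|r||s|) = 35/(9.055·10.05) ≈ 0.3846
θ = arccos(0.3846) ≈ 67.38°

67.38°


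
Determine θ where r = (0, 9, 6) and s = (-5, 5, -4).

r·s = 0·(-5) + 9·5 + 6·(-4) = 0 + 45 - 24 = 21
|r| = √(0² + 9² + 6²) = √117 ≈ 10.82
|s| = √((-5)² + 5² + (-4)²) = √66 ≈ 8.124
cos θ = (r·s)/(|r||s|) = 21/(10.82·8.124) ≈ 0.239
θ = arccos(0.239) ≈ 76.17°

76.17°


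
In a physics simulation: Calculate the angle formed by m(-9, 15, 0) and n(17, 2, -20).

m·n = (-9)·17 + 15·2 + 0·(-20) = -153 + 30 + 0 = -123
|m| = √((-9)² + 15² + 0²) = √306 ≈ 17.49
|n| = √(17² + 2² + (-20)²) = √693 ≈ 26.32
cos θ = (m·n)/(|m||n|) = -123/(17.49·26.32) ≈ -0.2671
θ = arccos(-0.2671) ≈ 105.5°

105.5°


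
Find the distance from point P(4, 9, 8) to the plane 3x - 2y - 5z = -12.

distance = |a·x₀ + b·y₀ + c·z₀ - d| / √(a² + b² + c²)
  = |3·4 + (-2)·9 + (-5)·8 - (-12)| / √(3² + (-2)² + (-5)²)
  = |12 - 18 - 40 + 12| / √(9 + 4 + 25)
  = |-34| / √38
  = 34 / 6.164
  ≈ 5.516

5.516


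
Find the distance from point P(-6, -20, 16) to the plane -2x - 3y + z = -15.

distance = |a·x₀ + b·y₀ + c·z₀ - d| / √(a² + b² + c²)
  = |(-2)·(-6) + (-3)·(-20) + 1·16 - (-15)| / √((-2)² + (-3)² + 1²)
  = |12 + 60 + 16 + 15| / √(4 + 9 + 1)
  = |103| / √14
  = 103 / 3.742
  ≈ 27.53

27.53


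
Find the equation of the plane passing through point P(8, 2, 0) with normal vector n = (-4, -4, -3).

The plane through P with normal n = (a, b, c) satisfies n·(r - P) = 0,
i.e. ax + by + cz = a·x₀ + b·y₀ + c·z₀.
d = (-4)·8 + (-4)·2 + (-3)·0
  = -32 - 8 + 0
  = -40
Equation: -4x - 4y - 3z = -40

-4x - 4y - 3z = -40


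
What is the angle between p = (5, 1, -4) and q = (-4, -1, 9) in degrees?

p·q = 5·(-4) + 1·(-1) + (-4)·9 = -20 - 1 - 36 = -57
|p| = √(5² + 1² + (-4)²) = √42 ≈ 6.481
|q| = √((-4)² + (-1)² + 9²) = √98 ≈ 9.899
cos θ = (p·q)/(|p||q|) = -57/(6.481·9.899) ≈ -0.8885
θ = arccos(-0.8885) ≈ 152.7°

152.7°


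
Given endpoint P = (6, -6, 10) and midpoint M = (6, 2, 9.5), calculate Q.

Q = 2M - P
  = (2·6 - 6, 2·2 - (-6), 2·9.5 - 10)
  = (12 - 6, 4 + 6, 19 - 10)
  = (6, 10, 9)

(6, 10, 9)


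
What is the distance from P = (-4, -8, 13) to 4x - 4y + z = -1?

distance = |a·x₀ + b·y₀ + c·z₀ - d| / √(a² + b² + c²)
  = |4·(-4) + (-4)·(-8) + 1·13 - (-1)| / √(4² + (-4)² + 1²)
  = |-16 + 32 + 13 + 1| / √(16 + 16 + 1)
  = |30| / √33
  = 30 / 5.745
  ≈ 5.222

5.222


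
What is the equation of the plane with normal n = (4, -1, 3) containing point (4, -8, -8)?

The plane through P with normal n = (a, b, c) satisfies n·(r - P) = 0,
i.e. ax + by + cz = a·x₀ + b·y₀ + c·z₀.
d = 4·4 + (-1)·(-8) + 3·(-8)
  = 16 + 8 - 24
  = 0
Equation: 4x - y + 3z = 0

4x - y + 3z = 0


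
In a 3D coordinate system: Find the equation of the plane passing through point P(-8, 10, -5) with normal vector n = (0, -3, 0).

The plane through P with normal n = (a, b, c) satisfies n·(r - P) = 0,
i.e. ax + by + cz = a·x₀ + b·y₀ + c·z₀.
d = 0·(-8) + (-3)·10 + 0·(-5)
  = 0 - 30 + 0
  = -30
Equation: -3y = -30

-3y = -30


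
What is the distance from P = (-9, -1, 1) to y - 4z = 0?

distance = |a·x₀ + b·y₀ + c·z₀ - d| / √(a² + b² + c²)
  = |0·(-9) + 1·(-1) + (-4)·1 - 0| / √(0² + 1² + (-4)²)
  = |0 - 1 - 4 + 0| / √(0 + 1 + 16)
  = |-5| / √17
  = 5 / 4.123
  ≈ 1.213

1.213


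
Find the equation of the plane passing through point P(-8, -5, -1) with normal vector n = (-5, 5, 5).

The plane through P with normal n = (a, b, c) satisfies n·(r - P) = 0,
i.e. ax + by + cz = a·x₀ + b·y₀ + c·z₀.
d = (-5)·(-8) + 5·(-5) + 5·(-1)
  = 40 - 25 - 5
  = 10
Equation: -5x + 5y + 5z = 10

-5x + 5y + 5z = 10


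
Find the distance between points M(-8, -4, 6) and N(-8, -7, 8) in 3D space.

d = √[(x₂-x₁)² + (y₂-y₁)² + (z₂-z₁)²]
  = √[0² + (-3)² + 2²]
  = √[0 + 9 + 4]
  = √13
  ≈ 3.606

3.606


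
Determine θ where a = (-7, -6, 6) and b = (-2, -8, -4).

a·b = (-7)·(-2) + (-6)·(-8) + 6·(-4) = 14 + 48 - 24 = 38
|a| = √((-7)² + (-6)² + 6²) = √121 ≈ 11
|b| = √((-2)² + (-8)² + (-4)²) = √84 ≈ 9.165
cos θ = (a·b)/(|a||b|) = 38/(11·9.165) ≈ 0.3769
θ = arccos(0.3769) ≈ 67.86°

67.86°


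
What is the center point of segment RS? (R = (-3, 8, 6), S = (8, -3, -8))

M = ((x₁+x₂)/2, (y₁+y₂)/2, (z₁+z₂)/2)
  = ((-3 + 8)/2, (8 - 3)/2, (6 - 8)/2)
  = (5/2, 5/2, -2/2)
  = (2.5, 2.5, -1)

(2.5, 2.5, -1)


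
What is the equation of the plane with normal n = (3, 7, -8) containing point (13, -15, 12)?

The plane through P with normal n = (a, b, c) satisfies n·(r - P) = 0,
i.e. ax + by + cz = a·x₀ + b·y₀ + c·z₀.
d = 3·13 + 7·(-15) + (-8)·12
  = 39 - 105 - 96
  = -162
Equation: 3x + 7y - 8z = -162

3x + 7y - 8z = -162


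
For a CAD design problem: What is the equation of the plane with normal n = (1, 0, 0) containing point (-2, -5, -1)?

The plane through P with normal n = (a, b, c) satisfies n·(r - P) = 0,
i.e. ax + by + cz = a·x₀ + b·y₀ + c·z₀.
d = 1·(-2) + 0·(-5) + 0·(-1)
  = -2 + 0 + 0
  = -2
Equation: x = -2

x = -2


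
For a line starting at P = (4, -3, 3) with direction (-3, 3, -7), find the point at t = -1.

P(t) = P + t·d
  = (4 + (-3)·(-1), -3 + 3·(-1), 3 + (-7)·(-1))
  = (4 + 3, -3 - 3, 3 + 7)
  = (7, -6, 10)

(7, -6, 10)


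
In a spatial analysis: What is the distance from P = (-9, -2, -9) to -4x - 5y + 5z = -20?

distance = |a·x₀ + b·y₀ + c·z₀ - d| / √(a² + b² + c²)
  = |(-4)·(-9) + (-5)·(-2) + 5·(-9) - (-20)| / √((-4)² + (-5)² + 5²)
  = |36 + 10 - 45 + 20| / √(16 + 25 + 25)
  = |21| / √66
  = 21 / 8.124
  ≈ 2.585

2.585


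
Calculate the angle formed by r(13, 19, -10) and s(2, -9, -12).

r·s = 13·2 + 19·(-9) + (-10)·(-12) = 26 - 171 + 120 = -25
|r| = √(13² + 19² + (-10)²) = √630 ≈ 25.1
|s| = √(2² + (-9)² + (-12)²) = √229 ≈ 15.13
cos θ = (r·s)/(|r||s|) = -25/(25.1·15.13) ≈ -0.06582
θ = arccos(-0.06582) ≈ 93.77°

93.77°


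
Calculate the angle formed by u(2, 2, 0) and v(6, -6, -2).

u·v = 2·6 + 2·(-6) + 0·(-2) = 12 - 12 + 0 = 0
|u| = √(2² + 2² + 0²) = √8 ≈ 2.828
|v| = √(6² + (-6)² + (-2)²) = √76 ≈ 8.718
cos θ = (u·v)/(|u||v|) = 0/(2.828·8.718) ≈ 0
θ = arccos(0) ≈ 90°

90°


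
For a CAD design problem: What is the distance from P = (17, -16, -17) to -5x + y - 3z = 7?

distance = |a·x₀ + b·y₀ + c·z₀ - d| / √(a² + b² + c²)
  = |(-5)·17 + 1·(-16) + (-3)·(-17) - 7| / √((-5)² + 1² + (-3)²)
  = |-85 - 16 + 51 - 7| / √(25 + 1 + 9)
  = |-57| / √35
  = 57 / 5.916
  ≈ 9.635

9.635


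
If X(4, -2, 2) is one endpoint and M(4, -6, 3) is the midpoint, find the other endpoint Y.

Y = 2M - X
  = (2·4 - 4, 2·(-6) - (-2), 2·3 - 2)
  = (8 - 4, -12 + 2, 6 - 2)
  = (4, -10, 4)

(4, -10, 4)


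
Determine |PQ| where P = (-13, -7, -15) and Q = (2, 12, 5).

d = √[(x₂-x₁)² + (y₂-y₁)² + (z₂-z₁)²]
  = √[15² + 19² + 20²]
  = √[225 + 361 + 400]
  = √986
  ≈ 31.4

31.4


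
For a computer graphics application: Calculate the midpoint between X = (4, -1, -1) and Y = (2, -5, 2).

M = ((x₁+x₂)/2, (y₁+y₂)/2, (z₁+z₂)/2)
  = ((4 + 2)/2, (-1 - 5)/2, (-1 + 2)/2)
  = (6/2, -6/2, 1/2)
  = (3, -3, 0.5)

(3, -3, 0.5)


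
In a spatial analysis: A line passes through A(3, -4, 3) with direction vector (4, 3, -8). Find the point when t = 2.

P(t) = A + t·d
  = (3 + 4·2, -4 + 3·2, 3 + (-8)·2)
  = (3 + 8, -4 + 6, 3 - 16)
  = (11, 2, -13)

(11, 2, -13)


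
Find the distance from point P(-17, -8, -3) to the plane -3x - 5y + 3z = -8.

distance = |a·x₀ + b·y₀ + c·z₀ - d| / √(a² + b² + c²)
  = |(-3)·(-17) + (-5)·(-8) + 3·(-3) - (-8)| / √((-3)² + (-5)² + 3²)
  = |51 + 40 - 9 + 8| / √(9 + 25 + 9)
  = |90| / √43
  = 90 / 6.557
  ≈ 13.72

13.72


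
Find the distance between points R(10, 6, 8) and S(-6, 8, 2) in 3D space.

d = √[(x₂-x₁)² + (y₂-y₁)² + (z₂-z₁)²]
  = √[(-16)² + 2² + (-6)²]
  = √[256 + 4 + 36]
  = √296
  ≈ 17.2

17.2


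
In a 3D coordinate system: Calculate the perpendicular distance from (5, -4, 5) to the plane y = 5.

distance = |a·x₀ + b·y₀ + c·z₀ - d| / √(a² + b² + c²)
  = |0·5 + 1·(-4) + 0·5 - 5| / √(0² + 1² + 0²)
  = |0 - 4 + 0 - 5| / √(0 + 1 + 0)
  = |-9| / √1
  = 9 / 1
  ≈ 9

9


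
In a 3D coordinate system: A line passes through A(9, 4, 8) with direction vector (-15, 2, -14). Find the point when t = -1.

P(t) = A + t·d
  = (9 + (-15)·(-1), 4 + 2·(-1), 8 + (-14)·(-1))
  = (9 + 15, 4 - 2, 8 + 14)
  = (24, 2, 22)

(24, 2, 22)


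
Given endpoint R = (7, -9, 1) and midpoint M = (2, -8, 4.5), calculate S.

S = 2M - R
  = (2·2 - 7, 2·(-8) - (-9), 2·4.5 - 1)
  = (4 - 7, -16 + 9, 9 - 1)
  = (-3, -7, 8)

(-3, -7, 8)


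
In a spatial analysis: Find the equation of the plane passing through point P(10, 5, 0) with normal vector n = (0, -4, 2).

The plane through P with normal n = (a, b, c) satisfies n·(r - P) = 0,
i.e. ax + by + cz = a·x₀ + b·y₀ + c·z₀.
d = 0·10 + (-4)·5 + 2·0
  = 0 - 20 + 0
  = -20
Equation: -4y + 2z = -20

-4y + 2z = -20


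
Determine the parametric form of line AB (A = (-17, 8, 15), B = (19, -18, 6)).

Direction vector d = B - A = (19 + 17, -18 - 8, 6 - 15) = (36, -26, -9)
Parametric form r = A + t·d:
x = -17 + 36t, y = 8 - 26t, z = 15 - 9t

x = -17 + 36t, y = 8 - 26t, z = 15 - 9t


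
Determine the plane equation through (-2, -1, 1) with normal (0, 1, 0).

The plane through P with normal n = (a, b, c) satisfies n·(r - P) = 0,
i.e. ax + by + cz = a·x₀ + b·y₀ + c·z₀.
d = 0·(-2) + 1·(-1) + 0·1
  = 0 - 1 + 0
  = -1
Equation: y = -1

y = -1


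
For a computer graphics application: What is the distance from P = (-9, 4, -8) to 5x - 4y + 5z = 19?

distance = |a·x₀ + b·y₀ + c·z₀ - d| / √(a² + b² + c²)
  = |5·(-9) + (-4)·4 + 5·(-8) - 19| / √(5² + (-4)² + 5²)
  = |-45 - 16 - 40 - 19| / √(25 + 16 + 25)
  = |-120| / √66
  = 120 / 8.124
  ≈ 14.77

14.77


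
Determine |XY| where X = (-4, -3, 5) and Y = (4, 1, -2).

d = √[(x₂-x₁)² + (y₂-y₁)² + (z₂-z₁)²]
  = √[8² + 4² + (-7)²]
  = √[64 + 16 + 49]
  = √129
  ≈ 11.36

11.36


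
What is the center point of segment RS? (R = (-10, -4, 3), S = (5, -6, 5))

M = ((x₁+x₂)/2, (y₁+y₂)/2, (z₁+z₂)/2)
  = ((-10 + 5)/2, (-4 - 6)/2, (3 + 5)/2)
  = (-5/2, -10/2, 8/2)
  = (-2.5, -5, 4)

(-2.5, -5, 4)


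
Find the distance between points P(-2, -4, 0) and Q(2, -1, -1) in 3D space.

d = √[(x₂-x₁)² + (y₂-y₁)² + (z₂-z₁)²]
  = √[4² + 3² + (-1)²]
  = √[16 + 9 + 1]
  = √26
  ≈ 5.099

5.099


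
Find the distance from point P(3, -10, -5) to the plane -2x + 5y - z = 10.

distance = |a·x₀ + b·y₀ + c·z₀ - d| / √(a² + b² + c²)
  = |(-2)·3 + 5·(-10) + (-1)·(-5) - 10| / √((-2)² + 5² + (-1)²)
  = |-6 - 50 + 5 - 10| / √(4 + 25 + 1)
  = |-61| / √30
  = 61 / 5.477
  ≈ 11.14

11.14


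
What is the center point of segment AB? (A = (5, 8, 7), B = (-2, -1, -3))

M = ((x₁+x₂)/2, (y₁+y₂)/2, (z₁+z₂)/2)
  = ((5 - 2)/2, (8 - 1)/2, (7 - 3)/2)
  = (3/2, 7/2, 4/2)
  = (1.5, 3.5, 2)

(1.5, 3.5, 2)


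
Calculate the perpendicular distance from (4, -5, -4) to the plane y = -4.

distance = |a·x₀ + b·y₀ + c·z₀ - d| / √(a² + b² + c²)
  = |0·4 + 1·(-5) + 0·(-4) - (-4)| / √(0² + 1² + 0²)
  = |0 - 5 + 0 + 4| / √(0 + 1 + 0)
  = |-1| / √1
  = 1 / 1
  ≈ 1

1


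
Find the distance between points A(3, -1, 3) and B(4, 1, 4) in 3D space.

d = √[(x₂-x₁)² + (y₂-y₁)² + (z₂-z₁)²]
  = √[1² + 2² + 1²]
  = √[1 + 4 + 1]
  = √6
  ≈ 2.449

2.449


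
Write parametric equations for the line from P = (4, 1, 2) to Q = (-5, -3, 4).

Direction vector d = Q - P = (-5 - 4, -3 - 1, 4 - 2) = (-9, -4, 2)
Parametric form r = P + t·d:
x = 4 - 9t, y = 1 - 4t, z = 2 + 2t

x = 4 - 9t, y = 1 - 4t, z = 2 + 2t


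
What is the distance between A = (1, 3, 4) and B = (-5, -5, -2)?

d = √[(x₂-x₁)² + (y₂-y₁)² + (z₂-z₁)²]
  = √[(-6)² + (-8)² + (-6)²]
  = √[36 + 64 + 36]
  = √136
  ≈ 11.66

11.66


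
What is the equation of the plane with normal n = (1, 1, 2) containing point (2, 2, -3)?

The plane through P with normal n = (a, b, c) satisfies n·(r - P) = 0,
i.e. ax + by + cz = a·x₀ + b·y₀ + c·z₀.
d = 1·2 + 1·2 + 2·(-3)
  = 2 + 2 - 6
  = -2
Equation: x + y + 2z = -2

x + y + 2z = -2


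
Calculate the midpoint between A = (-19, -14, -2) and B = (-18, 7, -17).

M = ((x₁+x₂)/2, (y₁+y₂)/2, (z₁+z₂)/2)
  = ((-19 - 18)/2, (-14 + 7)/2, (-2 - 17)/2)
  = (-37/2, -7/2, -19/2)
  = (-18.5, -3.5, -9.5)

(-18.5, -3.5, -9.5)


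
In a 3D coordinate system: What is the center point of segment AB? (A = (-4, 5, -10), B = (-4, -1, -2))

M = ((x₁+x₂)/2, (y₁+y₂)/2, (z₁+z₂)/2)
  = ((-4 - 4)/2, (5 - 1)/2, (-10 - 2)/2)
  = (-8/2, 4/2, -12/2)
  = (-4, 2, -6)

(-4, 2, -6)


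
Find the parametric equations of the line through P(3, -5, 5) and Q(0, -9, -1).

Direction vector d = Q - P = (0 - 3, -9 + 5, -1 - 5) = (-3, -4, -6)
Parametric form r = P + t·d:
x = 3 - 3t, y = -5 - 4t, z = 5 - 6t

x = 3 - 3t, y = -5 - 4t, z = 5 - 6t


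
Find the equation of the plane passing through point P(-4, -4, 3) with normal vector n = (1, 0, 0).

The plane through P with normal n = (a, b, c) satisfies n·(r - P) = 0,
i.e. ax + by + cz = a·x₀ + b·y₀ + c·z₀.
d = 1·(-4) + 0·(-4) + 0·3
  = -4 + 0 + 0
  = -4
Equation: x = -4

x = -4


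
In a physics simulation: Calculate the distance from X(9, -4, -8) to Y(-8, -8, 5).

d = √[(x₂-x₁)² + (y₂-y₁)² + (z₂-z₁)²]
  = √[(-17)² + (-4)² + 13²]
  = √[289 + 16 + 169]
  = √474
  ≈ 21.77

21.77


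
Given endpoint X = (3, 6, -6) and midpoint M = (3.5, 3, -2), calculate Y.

Y = 2M - X
  = (2·3.5 - 3, 2·3 - 6, 2·(-2) - (-6))
  = (7 - 3, 6 - 6, -4 + 6)
  = (4, 0, 2)

(4, 0, 2)


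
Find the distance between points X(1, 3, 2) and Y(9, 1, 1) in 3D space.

d = √[(x₂-x₁)² + (y₂-y₁)² + (z₂-z₁)²]
  = √[8² + (-2)² + (-1)²]
  = √[64 + 4 + 1]
  = √69
  ≈ 8.307

8.307


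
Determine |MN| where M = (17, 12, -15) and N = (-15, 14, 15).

d = √[(x₂-x₁)² + (y₂-y₁)² + (z₂-z₁)²]
  = √[(-32)² + 2² + 30²]
  = √[1024 + 4 + 900]
  = √1928
  ≈ 43.91

43.91


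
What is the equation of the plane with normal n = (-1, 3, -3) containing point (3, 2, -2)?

The plane through P with normal n = (a, b, c) satisfies n·(r - P) = 0,
i.e. ax + by + cz = a·x₀ + b·y₀ + c·z₀.
d = (-1)·3 + 3·2 + (-3)·(-2)
  = -3 + 6 + 6
  = 9
Equation: -x + 3y - 3z = 9

-x + 3y - 3z = 9


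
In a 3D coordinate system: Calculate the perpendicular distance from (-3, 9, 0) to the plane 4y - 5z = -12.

distance = |a·x₀ + b·y₀ + c·z₀ - d| / √(a² + b² + c²)
  = |0·(-3) + 4·9 + (-5)·0 - (-12)| / √(0² + 4² + (-5)²)
  = |0 + 36 + 0 + 12| / √(0 + 16 + 25)
  = |48| / √41
  = 48 / 6.403
  ≈ 7.496

7.496


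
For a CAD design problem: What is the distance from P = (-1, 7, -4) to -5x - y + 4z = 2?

distance = |a·x₀ + b·y₀ + c·z₀ - d| / √(a² + b² + c²)
  = |(-5)·(-1) + (-1)·7 + 4·(-4) - 2| / √((-5)² + (-1)² + 4²)
  = |5 - 7 - 16 - 2| / √(25 + 1 + 16)
  = |-20| / √42
  = 20 / 6.481
  ≈ 3.086

3.086


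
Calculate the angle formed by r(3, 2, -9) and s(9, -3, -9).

r·s = 3·9 + 2·(-3) + (-9)·(-9) = 27 - 6 + 81 = 102
|r| = √(3² + 2² + (-9)²) = √94 ≈ 9.695
|s| = √(9² + (-3)² + (-9)²) = √171 ≈ 13.08
cos θ = (r·s)/(|r||s|) = 102/(9.695·13.08) ≈ 0.8045
θ = arccos(0.8045) ≈ 36.44°

36.44°


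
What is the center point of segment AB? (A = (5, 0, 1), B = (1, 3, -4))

M = ((x₁+x₂)/2, (y₁+y₂)/2, (z₁+z₂)/2)
  = ((5 + 1)/2, (0 + 3)/2, (1 - 4)/2)
  = (6/2, 3/2, -3/2)
  = (3, 1.5, -1.5)

(3, 1.5, -1.5)
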